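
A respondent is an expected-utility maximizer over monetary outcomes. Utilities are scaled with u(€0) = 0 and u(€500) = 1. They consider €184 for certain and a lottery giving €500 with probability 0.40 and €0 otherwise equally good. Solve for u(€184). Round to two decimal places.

0.40

u(€184) equals the lottery's expected utility: 0.40·1 + 0.60·0 = 0.40.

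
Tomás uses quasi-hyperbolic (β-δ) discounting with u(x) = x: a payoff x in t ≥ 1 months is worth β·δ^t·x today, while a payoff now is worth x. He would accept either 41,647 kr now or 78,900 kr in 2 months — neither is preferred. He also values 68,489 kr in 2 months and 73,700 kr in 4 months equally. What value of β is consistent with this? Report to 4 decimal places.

β ≈ 0.5680

The second indifference involves only future payoffs, so β cancels: β·δ^2·68489 = β·δ^4·73700, giving δ^2 = 68489/73700 = 0.92929, so δ = 0.96400.
The first indifference: 41647 = β·δ^2·78900, so β = 41647/(δ^2·78900) = 41647/(0.92929·78900) ≈ 0.5680.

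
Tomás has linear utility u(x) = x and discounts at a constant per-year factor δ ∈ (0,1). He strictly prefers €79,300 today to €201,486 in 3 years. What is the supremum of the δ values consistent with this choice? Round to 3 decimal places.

δ < 0.733

The preference means 79300 > δ^3·201486.
Dividing by 201486: δ^3 < 0.39358. Both sides are positive, so the cube root keeps the direction.
δ < 0.39358^(1/3) = 0.733.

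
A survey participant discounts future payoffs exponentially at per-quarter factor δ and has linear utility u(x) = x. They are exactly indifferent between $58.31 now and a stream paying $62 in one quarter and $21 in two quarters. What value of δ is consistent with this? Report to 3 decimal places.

Present value of the stream is 62·δ + 21·δ². Indifference gives 62δ + 21δ² = 58.31.
So 21δ² + 62δ − 58.31 = 0.
By the quadratic formula (taking the positive root), δ = (−62 + √8742.04) / 42 ≈ 0.750.

δ ≈ 0.750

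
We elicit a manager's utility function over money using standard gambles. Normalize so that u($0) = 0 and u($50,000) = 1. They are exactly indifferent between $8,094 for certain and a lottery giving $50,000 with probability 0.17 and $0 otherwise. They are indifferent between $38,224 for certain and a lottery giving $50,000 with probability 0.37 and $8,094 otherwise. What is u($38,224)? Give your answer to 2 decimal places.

0.48

First, u($8,094) = 0.17·u($50,000) + 0.83·u($0) = 0.17.
Chaining: u($38,224) = 0.37·1.00 + 0.63·0.17 = 0.4771.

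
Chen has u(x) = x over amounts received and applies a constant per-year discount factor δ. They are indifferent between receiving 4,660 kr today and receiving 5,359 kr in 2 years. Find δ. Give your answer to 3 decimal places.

δ ≈ 0.933

The payoff in 2 years is discounted by δ^2, so u(4660) = δ^2·u(5359) and δ^2 = u(4660)/u(5359).
With u(x) = x: δ^2 = 4660/5359 = 0.86957.
Hence δ = (0.86957)^(1/2) = 0.93250.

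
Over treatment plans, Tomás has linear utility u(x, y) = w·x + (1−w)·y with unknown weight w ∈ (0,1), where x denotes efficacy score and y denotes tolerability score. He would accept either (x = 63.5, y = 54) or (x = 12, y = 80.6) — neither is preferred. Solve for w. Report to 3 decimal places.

w = 0.341

u(63.5,54) = u(12,80.6) means w·63.5 + (1−w)·54 = w·12 + (1−w)·80.6.
Collecting terms: w·51.5 = (1−w)·26.6.
The marginal rate of substitution is 26.6/51.5, so w = 26.6/(51.5+26.6) = 0.341.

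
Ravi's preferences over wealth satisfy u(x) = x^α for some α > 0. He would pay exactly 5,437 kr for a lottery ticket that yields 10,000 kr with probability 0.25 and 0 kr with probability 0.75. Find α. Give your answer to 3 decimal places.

α ≈ 2.275

The lottery's expected utility is 0.25·u(10000) + 0.75·u(0) = 0.25·10000^α (since u(0) = 0 for α > 0).
Equating: 5437^α = 0.25·10000^α, i.e. 0.5437^α = 0.25.
Taking logs: α·ln(5437/10000) = ln(0.25), so α = -1.386294 / -0.609358 ≈ 2.275.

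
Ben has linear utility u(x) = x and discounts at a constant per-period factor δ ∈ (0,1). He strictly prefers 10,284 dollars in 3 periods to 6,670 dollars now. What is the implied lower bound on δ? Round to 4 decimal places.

Under u(x) = x this choice says 6670 < δ^3·10284.
Dividing by 10284: δ^3 > 0.64858. Both sides are positive, so the cube root keeps the direction.
δ > (6670/10284)^(1/3) ≈ 0.8656.

δ > 0.8656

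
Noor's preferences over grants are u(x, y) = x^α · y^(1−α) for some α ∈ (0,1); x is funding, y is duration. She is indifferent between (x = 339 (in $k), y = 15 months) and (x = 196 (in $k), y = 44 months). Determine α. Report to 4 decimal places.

The Cobb–Douglas utilities coincide, so 339^α·15^(1−α) = 196^α·44^(1−α).
Taking logs: α·ln 339 + (1−α)·ln 15 = α·ln 196 + (1−α)·ln 44, i.e. α·0.5478854 = (1−α)·1.0761394.
With A = 0.5478854 and B = 1.0761394: α·A = (1−α)·B, so α = B/(A+B) = 1.0761394/1.6240248 ≈ 0.6626.

α ≈ 0.6626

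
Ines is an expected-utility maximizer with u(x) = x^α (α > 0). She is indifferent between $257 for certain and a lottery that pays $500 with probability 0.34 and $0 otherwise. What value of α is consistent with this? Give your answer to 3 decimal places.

Since u(0) = 0, the lottery's EU is 0.34·500^α.
Setting u(257) equal to that: 257^α = 0.34·500^α ⇒ (257/500)^α = 0.34.
Take logs: α = ln 0.34 / ln(257/500) ≈ 1.62097.

α ≈ 1.621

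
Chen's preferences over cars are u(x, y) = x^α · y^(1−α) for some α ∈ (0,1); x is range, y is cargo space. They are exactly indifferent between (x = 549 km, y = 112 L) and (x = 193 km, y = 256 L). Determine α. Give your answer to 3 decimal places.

α ≈ 0.442

Set the two utilities equal: 549^α·112^(1−α) = 193^α·256^(1−α).
Rearrange to (549/193)^α = (256/112)^(1−α) and take logs: α·1.045408 = (1−α)·0.826679.
So α/(1−α) = (0.826679)/(1.045408) = 0.790772, and α = 0.790772/1.790772 ≈ 0.442.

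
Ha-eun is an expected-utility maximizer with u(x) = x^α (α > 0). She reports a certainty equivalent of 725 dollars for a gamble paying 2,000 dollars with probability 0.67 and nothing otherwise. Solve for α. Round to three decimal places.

The lottery's expected utility is 0.67·u(2000) + 0.33·u(0) = 0.67·2000^α (since u(0) = 0 for α > 0).
Indifference: 725^α = 0.67·2000^α, so (725/2000)^α = 0.67.
Take logs: α = ln 0.67 / ln(725/2000) ≈ 0.39466.

α ≈ 0.395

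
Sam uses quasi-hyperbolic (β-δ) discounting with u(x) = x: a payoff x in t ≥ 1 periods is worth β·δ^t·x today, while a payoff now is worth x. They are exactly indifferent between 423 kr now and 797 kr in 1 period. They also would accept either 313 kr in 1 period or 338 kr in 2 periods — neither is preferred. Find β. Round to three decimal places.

β ≈ 0.573

Both payoffs in the second observation are in the future, so β drops out: δ^1·313 = δ^2·338 ⇒ δ = 313/338 = 0.92604.
The first indifference: 423 = β·δ·797, so β = 423/(δ·797) = 423/(0.92604·797) ≈ 0.573.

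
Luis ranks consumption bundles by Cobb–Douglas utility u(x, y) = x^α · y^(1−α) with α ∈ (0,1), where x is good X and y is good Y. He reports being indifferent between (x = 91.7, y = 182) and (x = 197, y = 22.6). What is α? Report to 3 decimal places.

Indifference: 91.7^α · 182^(1−α) = 197^α · 22.6^(1−α).
Rearrange to (91.7/197)^α = (22.6/182)^(1−α) and take logs: α·-0.764681 = (1−α)·-2.086057.
With A = -0.764681 and B = -2.086057: α·A = (1−α)·B, so α = B/(A+B) = -2.086057/-2.850738 ≈ 0.732.

α ≈ 0.732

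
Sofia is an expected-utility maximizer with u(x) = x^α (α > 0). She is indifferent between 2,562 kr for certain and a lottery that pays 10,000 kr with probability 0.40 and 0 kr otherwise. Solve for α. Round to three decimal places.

The lottery's expected utility is 0.40·u(10000) + 0.60·u(0) = 0.40·10000^α (since u(0) = 0 for α > 0).
Indifference: 2562^α = 0.40·10000^α, so (2562/10000)^α = 0.40.
Take logs: α = ln 0.40 / ln(2562/10000) ≈ 0.67285.

α ≈ 0.673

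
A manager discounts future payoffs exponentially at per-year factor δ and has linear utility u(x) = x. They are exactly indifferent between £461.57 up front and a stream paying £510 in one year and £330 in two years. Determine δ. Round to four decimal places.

The stream is worth 510δ + 330δ² today, so 510δ + 330δ² = 461.57.
Rearranged: 330δ² + 510δ − 461.57 = 0.
The positive root is δ = [−510 + √(510² + 4·330·461.57)] / (2·330) = (−510 + 932.401)/660 ≈ 0.6400.

δ ≈ 0.6400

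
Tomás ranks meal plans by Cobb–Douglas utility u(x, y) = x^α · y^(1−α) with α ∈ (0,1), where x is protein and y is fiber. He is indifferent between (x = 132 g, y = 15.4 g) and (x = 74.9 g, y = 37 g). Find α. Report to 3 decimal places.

α ≈ 0.607

Set the two utilities equal: 132^α·15.4^(1−α) = 74.9^α·37^(1−α).
(132/74.9)^α = (37/15.4)^(1−α); take logs: α·ln(132/74.9) = (1−α)·ln(37/15.4), i.e. α·0.566648 = (1−α)·0.876550.
Thus α·(1.443198) = 0.876550, so α = 0.876550/1.443198 ≈ 0.607.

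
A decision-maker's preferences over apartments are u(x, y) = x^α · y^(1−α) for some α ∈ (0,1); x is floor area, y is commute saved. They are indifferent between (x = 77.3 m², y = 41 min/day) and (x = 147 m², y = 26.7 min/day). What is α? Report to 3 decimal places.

α ≈ 0.400

Indifference: 77.3^α · 41^(1−α) = 147^α · 26.7^(1−α).
Rearrange to (77.3/147)^α = (26.7/41)^(1−α) and take logs: α·-0.642739 = (1−α)·-0.428909.
With A = -0.642739 and B = -0.428909: α·A = (1−α)·B, so α = B/(A+B) = -0.428909/-1.071648 ≈ 0.400.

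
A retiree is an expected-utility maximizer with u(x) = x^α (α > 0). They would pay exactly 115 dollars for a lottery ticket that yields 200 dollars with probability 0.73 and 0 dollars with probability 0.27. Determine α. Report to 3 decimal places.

Since u(0) = 0, the lottery's EU is 0.73·200^α.
Setting u(115) equal to that: 115^α = 0.73·200^α ⇒ (115/200)^α = 0.73.
Take logs: α = ln 0.73 / ln(115/200) ≈ 0.56870.

α ≈ 0.569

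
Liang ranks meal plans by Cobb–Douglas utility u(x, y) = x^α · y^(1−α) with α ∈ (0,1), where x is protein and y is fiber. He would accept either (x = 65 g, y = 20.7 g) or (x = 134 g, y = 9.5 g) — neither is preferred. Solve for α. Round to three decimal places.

α ≈ 0.518

Set the two utilities equal: 65^α·20.7^(1−α) = 134^α·9.5^(1−α).
(65/134)^α = (9.5/20.7)^(1−α); take logs: α·ln(65/134) = (1−α)·ln(9.5/20.7), i.e. α·-0.723453 = (1−α)·-0.778842.
Thus α·(-1.502295) = -0.778842, so α = -0.778842/-1.502295 ≈ 0.518.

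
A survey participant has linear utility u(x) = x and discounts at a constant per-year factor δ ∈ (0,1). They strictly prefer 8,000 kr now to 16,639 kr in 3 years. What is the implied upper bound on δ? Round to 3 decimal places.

δ < 0.783

Under u(x) = x this choice says 8000 > δ^3·16639.
Dividing by 16639: δ^3 < 0.48080. Both sides are positive, so the cube root keeps the direction.
δ < (8000/16639)^(1/3) ≈ 0.783.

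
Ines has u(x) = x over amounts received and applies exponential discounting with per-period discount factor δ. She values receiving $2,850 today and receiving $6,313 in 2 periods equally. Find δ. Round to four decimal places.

Equating discounted utilities: u(2850) = δ^2·u(6313) ⇒ δ^2 = u(2850)/u(6313).
With u(x) = x: δ^2 = 2850/6313 = 0.45145.
Taking the square root: δ = 0.45145^(1/2) ≈ 0.6719.

δ ≈ 0.6719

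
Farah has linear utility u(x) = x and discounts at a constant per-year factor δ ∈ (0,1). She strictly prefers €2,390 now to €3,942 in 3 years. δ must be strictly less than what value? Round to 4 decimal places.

Comparing present values: 2390 > δ^3·3942.
Dividing by 3942: δ^3 < 0.60629. Both sides are positive, so the cube root keeps the direction.
δ < (2390/3942)^(1/3) ≈ 0.8464.

δ < 0.8464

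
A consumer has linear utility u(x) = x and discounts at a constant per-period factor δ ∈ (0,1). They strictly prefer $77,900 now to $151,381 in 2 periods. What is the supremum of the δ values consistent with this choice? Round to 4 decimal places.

δ < 0.7174

Under u(x) = x this choice says 77900 > δ^2·151381.
So δ^2 < 77900/151381 = 0.51460; taking the square root of both positive sides preserves the inequality.
δ < 0.51460^(1/2) = 0.7174.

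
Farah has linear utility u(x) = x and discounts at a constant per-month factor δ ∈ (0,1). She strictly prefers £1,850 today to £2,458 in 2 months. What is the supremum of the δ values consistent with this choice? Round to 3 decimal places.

Under u(x) = x this choice says 1850 > δ^2·2458.
Hence δ^2 < 1850/2458 = 0.75264, and x ↦ x^(1/2) is increasing on (0,∞).
δ < (1850/2458)^(1/2) ≈ 0.868.

δ < 0.868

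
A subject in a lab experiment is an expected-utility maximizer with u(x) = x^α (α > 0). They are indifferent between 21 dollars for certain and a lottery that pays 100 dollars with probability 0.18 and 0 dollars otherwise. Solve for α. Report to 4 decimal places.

EU(lottery) = 0.18·100^α + 0.82·0 = 0.18·100^α.
Equating: 21^α = 0.18·100^α, i.e. 0.2100^α = 0.18.
Take logs: α = ln 0.18 / ln(21/100) ≈ 1.098774.

α ≈ 1.0988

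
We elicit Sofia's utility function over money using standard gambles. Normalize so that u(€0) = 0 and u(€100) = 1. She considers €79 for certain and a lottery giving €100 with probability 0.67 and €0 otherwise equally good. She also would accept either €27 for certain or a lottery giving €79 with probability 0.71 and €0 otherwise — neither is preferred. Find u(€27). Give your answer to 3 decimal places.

0.476

From the first indifference, u(€79) = 0.67·u(€100) + 0.33·u(€0) = 0.67·1 + 0.33·0 = 0.67.
The second indifference gives u(€27) = 0.71·u(€79) + 0.29·u(€0) = 0.71·0.67 + 0.29·0.00 = 0.4757.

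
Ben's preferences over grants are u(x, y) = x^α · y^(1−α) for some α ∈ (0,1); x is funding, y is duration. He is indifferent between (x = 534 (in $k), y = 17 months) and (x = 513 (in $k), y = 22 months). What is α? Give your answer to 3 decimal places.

The Cobb–Douglas utilities coincide, so 534^α·17^(1−α) = 513^α·22^(1−α).
(534/513)^α = (22/17)^(1−α); take logs: α·ln(534/513) = (1−α)·ln(22/17), i.e. α·0.040120 = (1−α)·0.257829.
So α/(1−α) = (0.257829)/(0.040120) = 6.426446, and α = 6.426446/7.426446 ≈ 0.865.

α ≈ 0.865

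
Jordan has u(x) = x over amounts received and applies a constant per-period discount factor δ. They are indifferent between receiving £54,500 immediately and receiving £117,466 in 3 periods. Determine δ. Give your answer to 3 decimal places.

δ ≈ 0.774

Equating discounted utilities: u(54500) = δ^3·u(117466) ⇒ δ^3 = u(54500)/u(117466).
With u(x) = x: δ^3 = 54500/117466 = 0.46396.
Taking the cube root: δ = 0.46396^(1/3) ≈ 0.774.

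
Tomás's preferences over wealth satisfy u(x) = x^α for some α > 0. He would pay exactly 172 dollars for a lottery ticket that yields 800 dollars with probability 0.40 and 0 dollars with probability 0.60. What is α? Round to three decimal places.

α ≈ 0.596

The lottery's expected utility is 0.40·u(800) + 0.60·u(0) = 0.40·800^α (since u(0) = 0 for α > 0).
Indifference: 172^α = 0.40·800^α, so (172/800)^α = 0.40.
Taking logs: α·ln(172/800) = ln(0.40), so α = -0.916291 / -1.537117 ≈ 0.596.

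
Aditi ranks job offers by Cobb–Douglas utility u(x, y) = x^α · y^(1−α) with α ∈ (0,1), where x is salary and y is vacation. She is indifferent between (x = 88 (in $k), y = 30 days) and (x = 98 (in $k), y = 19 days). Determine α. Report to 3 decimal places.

Set the two utilities equal: 88^α·30^(1−α) = 98^α·19^(1−α).
(88/98)^α = (19/30)^(1−α); take logs: α·ln(88/98) = (1−α)·ln(19/30), i.e. α·-0.107631 = (1−α)·-0.456758.
With A = -0.107631 and B = -0.456758: α·A = (1−α)·B, so α = B/(A+B) = -0.456758/-0.564389 ≈ 0.809.

α ≈ 0.809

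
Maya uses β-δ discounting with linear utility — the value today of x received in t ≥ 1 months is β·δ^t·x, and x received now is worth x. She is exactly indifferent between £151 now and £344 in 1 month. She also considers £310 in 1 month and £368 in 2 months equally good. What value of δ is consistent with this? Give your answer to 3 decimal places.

From the later pair, β·δ^1·310 = β·δ^2·368; dividing through, δ = 310/368 = 0.84239.

δ ≈ 0.842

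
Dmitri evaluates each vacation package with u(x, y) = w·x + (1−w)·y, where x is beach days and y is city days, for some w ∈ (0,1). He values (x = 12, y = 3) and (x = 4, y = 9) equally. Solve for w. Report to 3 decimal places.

Equating utilities: w·12 + (1−w)·3 = w·4 + (1−w)·9.
Rearranging, 8·w − 6·(1−w) = 0.
Hence w = 6/(8+6) = 6/14 = 0.429.

w = 0.429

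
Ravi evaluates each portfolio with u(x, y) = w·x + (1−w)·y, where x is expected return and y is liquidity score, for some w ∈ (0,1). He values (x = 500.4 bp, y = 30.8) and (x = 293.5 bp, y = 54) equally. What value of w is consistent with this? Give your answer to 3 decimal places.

u(500.4,30.8) = u(293.5,54) means w·500.4 + (1−w)·30.8 = w·293.5 + (1−w)·54.
Rearranging, 206.9·w − 23.2·(1−w) = 0.
So w/(1−w) = 23.2/206.9 = 0.1121, giving w = 23.2/(206.9+23.2) = 0.101.

w = 0.101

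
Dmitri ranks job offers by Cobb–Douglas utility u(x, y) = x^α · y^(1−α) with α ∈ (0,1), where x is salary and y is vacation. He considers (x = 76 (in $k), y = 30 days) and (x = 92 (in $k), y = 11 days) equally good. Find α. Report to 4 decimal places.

α ≈ 0.8400

The Cobb–Douglas utilities coincide, so 76^α·30^(1−α) = 92^α·11^(1−α).
Rearrange to (76/92)^α = (11/30)^(1−α) and take logs: α·-0.1910552 = (1−α)·-1.0033021.
With A = -0.1910552 and B = -1.0033021: α·A = (1−α)·B, so α = B/(A+B) = -1.0033021/-1.1943573 ≈ 0.8400.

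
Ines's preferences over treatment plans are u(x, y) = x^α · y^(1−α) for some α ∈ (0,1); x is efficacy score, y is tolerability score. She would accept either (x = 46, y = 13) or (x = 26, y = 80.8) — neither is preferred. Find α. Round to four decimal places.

α ≈ 0.7620

The Cobb–Douglas utilities coincide, so 46^α·13^(1−α) = 26^α·80.8^(1−α).
(46/26)^α = (80.8/13)^(1−α); take logs: α·ln(46/26) = (1−α)·ln(80.8/13), i.e. α·0.5705449 = (1−α)·1.8270276.
So α/(1−α) = (1.8270276)/(0.5705449) = 3.2022503, and α = 3.2022503/4.2022503 ≈ 0.7620.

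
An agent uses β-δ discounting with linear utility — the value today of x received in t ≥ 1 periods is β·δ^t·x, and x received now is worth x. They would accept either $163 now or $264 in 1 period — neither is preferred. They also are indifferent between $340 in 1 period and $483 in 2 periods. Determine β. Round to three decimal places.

β ≈ 0.877

From the later pair, β·δ^1·340 = β·δ^2·483; dividing through, δ = 340/483 = 0.70393.
The first indifference: 163 = β·δ·264, so β = 163/(δ·264) = 163/(0.70393·264) ≈ 0.877.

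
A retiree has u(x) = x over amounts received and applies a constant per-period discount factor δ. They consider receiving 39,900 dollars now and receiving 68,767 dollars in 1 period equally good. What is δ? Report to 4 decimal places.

Equating discounted utilities: u(39900) = δ·u(68767) ⇒ δ = u(39900)/u(68767).
With u(x) = x: δ = 39900/68767 = 0.58022.

δ ≈ 0.5802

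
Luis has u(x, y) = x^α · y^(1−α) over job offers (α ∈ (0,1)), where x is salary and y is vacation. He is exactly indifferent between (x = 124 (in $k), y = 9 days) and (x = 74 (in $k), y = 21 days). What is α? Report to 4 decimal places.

The Cobb–Douglas utilities coincide, so 124^α·9^(1−α) = 74^α·21^(1−α).
Taking logs: α·ln 124 + (1−α)·ln 9 = α·ln 74 + (1−α)·ln 21, i.e. α·0.5162165 = (1−α)·0.8472979.
So α/(1−α) = (0.8472979)/(0.5162165) = 1.6413615, and α = 1.6413615/2.6413615 ≈ 0.6214.

α ≈ 0.6214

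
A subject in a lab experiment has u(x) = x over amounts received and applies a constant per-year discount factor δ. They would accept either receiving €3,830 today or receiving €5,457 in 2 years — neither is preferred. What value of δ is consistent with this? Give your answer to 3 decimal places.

Equating discounted utilities: u(3830) = δ^2·u(5457) ⇒ δ^2 = u(3830)/u(5457).
With u(x) = x: δ^2 = 3830/5457 = 0.70185.
So δ = 0.70185^(1/2) ≈ 0.838.

δ ≈ 0.838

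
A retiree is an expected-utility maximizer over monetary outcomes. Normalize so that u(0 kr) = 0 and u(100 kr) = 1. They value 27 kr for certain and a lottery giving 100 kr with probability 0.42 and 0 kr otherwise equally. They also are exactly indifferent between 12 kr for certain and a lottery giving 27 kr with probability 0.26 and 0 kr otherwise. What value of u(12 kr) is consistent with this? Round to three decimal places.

The first gamble pins u(27 kr): it must equal 0.42·1 + 0.58·0 = 0.42.
Then u(12 kr) = 0.26·u(27 kr) + 0.74·u(0 kr) = 0.26·0.42 + 0.74·0.00 = 0.1092.

0.109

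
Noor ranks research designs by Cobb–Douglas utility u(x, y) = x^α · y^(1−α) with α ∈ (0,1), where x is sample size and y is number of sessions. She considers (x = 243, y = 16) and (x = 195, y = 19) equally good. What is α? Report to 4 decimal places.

Set the two utilities equal: 243^α·16^(1−α) = 195^α·19^(1−α).
Rearrange to (243/195)^α = (19/16)^(1−α) and take logs: α·0.2200619 = (1−α)·0.1718503.
With A = 0.2200619 and B = 0.1718503: α·A = (1−α)·B, so α = B/(A+B) = 0.1718503/0.3919122 ≈ 0.4385.

α ≈ 0.4385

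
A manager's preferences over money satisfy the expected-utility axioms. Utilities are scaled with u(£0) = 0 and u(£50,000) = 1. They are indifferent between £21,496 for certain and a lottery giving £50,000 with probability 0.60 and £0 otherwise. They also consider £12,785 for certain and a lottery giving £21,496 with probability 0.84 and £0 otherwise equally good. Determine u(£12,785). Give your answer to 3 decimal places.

0.504

First, u(£21,496) = 0.60·u(£50,000) + 0.40·u(£0) = 0.60.
Chaining: u(£12,785) = 0.84·0.60 + 0.16·0.00 = 0.5040.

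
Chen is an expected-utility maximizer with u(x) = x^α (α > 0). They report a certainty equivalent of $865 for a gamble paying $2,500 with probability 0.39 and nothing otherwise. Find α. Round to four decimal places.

α ≈ 0.8872

The lottery's expected utility is 0.39·u(2500) + 0.61·u(0) = 0.39·2500^α (since u(0) = 0 for α > 0).
Equating: 865^α = 0.39·2500^α, i.e. 0.3460^α = 0.39.
Taking logs: α·ln(865/2500) = ln(0.39), so α = -0.9416085 / -1.0613165 ≈ 0.8872.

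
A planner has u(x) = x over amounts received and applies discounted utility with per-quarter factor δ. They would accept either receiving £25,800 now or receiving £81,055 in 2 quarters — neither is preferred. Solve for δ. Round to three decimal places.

The payoff in 2 quarters is discounted by δ^2, so u(25800) = δ^2·u(81055) and δ^2 = u(25800)/u(81055).
With u(x) = x: δ^2 = 25800/81055 = 0.31830.
Taking the square root: δ = 0.31830^(1/2) ≈ 0.564.

δ ≈ 0.564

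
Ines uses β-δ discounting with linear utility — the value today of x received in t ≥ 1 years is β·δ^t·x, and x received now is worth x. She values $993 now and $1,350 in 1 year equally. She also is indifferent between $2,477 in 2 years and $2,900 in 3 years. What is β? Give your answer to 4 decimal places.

The second indifference involves only future payoffs, so β cancels: β·δ^2·2477 = β·δ^3·2900, giving δ = 2477/2900 = 0.85414.
Now use the now-vs-future pair: 993 = β·δ·1350 gives β = 993/(0.85414·1350) ≈ 0.8612.

β ≈ 0.8612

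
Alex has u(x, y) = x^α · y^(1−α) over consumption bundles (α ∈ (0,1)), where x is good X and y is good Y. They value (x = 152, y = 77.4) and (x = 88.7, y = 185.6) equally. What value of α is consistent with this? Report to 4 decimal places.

Set the two utilities equal: 152^α·77.4^(1−α) = 88.7^α·185.6^(1−α).
Rearrange to (152/88.7)^α = (185.6/77.4)^(1−α) and take logs: α·0.5386206 = (1−α)·0.8746070.
With A = 0.5386206 and B = 0.8746070: α·A = (1−α)·B, so α = B/(A+B) = 0.8746070/1.4132276 ≈ 0.6189.

α ≈ 0.6189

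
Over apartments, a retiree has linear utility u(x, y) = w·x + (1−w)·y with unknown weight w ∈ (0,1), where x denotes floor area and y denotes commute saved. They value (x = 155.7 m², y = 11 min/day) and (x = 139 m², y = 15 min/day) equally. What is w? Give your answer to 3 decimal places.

w = 0.193

Equating utilities: w·155.7 + (1−w)·11 = w·139 + (1−w)·15.
w·(155.7−139) = (1−w)·(15−11), i.e. w·16.7 = (1−w)·4.
Hence w = 4/(16.7+4) = 4/20.7 = 0.193.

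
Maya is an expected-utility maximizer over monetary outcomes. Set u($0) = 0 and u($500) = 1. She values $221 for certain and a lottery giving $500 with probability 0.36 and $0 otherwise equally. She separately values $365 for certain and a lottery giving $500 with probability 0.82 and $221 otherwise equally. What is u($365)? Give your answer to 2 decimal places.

0.88

The first gamble pins u($221): it must equal 0.36·1 + 0.64·0 = 0.36.
The second indifference gives u($365) = 0.82·u($500) + 0.18·u($221) = 0.82·1.00 + 0.18·0.36 = 0.8848.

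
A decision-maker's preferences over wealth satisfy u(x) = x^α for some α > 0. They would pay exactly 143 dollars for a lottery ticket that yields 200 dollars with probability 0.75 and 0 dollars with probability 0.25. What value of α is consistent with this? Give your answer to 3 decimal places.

α ≈ 0.858

EU(lottery) = 0.75·200^α + 0.25·0 = 0.75·200^α.
Indifference: 143^α = 0.75·200^α, so (143/200)^α = 0.75.
α = ln(0.75) / ln(143/200) = -0.287682/-0.335473 ≈ 0.858.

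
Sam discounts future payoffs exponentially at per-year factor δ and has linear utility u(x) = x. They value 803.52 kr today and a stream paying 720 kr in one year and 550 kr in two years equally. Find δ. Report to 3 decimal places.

δ ≈ 0.720

Present value of the stream is 720·δ + 550·δ². Indifference gives 720δ + 550δ² = 803.52.
That is, 550δ² + 720δ − 803.52 = 0, a quadratic in δ.
By the quadratic formula (taking the positive root), δ = (−720 + √2286144.00) / 1100 ≈ 0.720.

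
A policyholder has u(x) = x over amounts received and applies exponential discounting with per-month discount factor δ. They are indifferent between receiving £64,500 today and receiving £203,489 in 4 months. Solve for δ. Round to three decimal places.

The payoff in 4 months is discounted by δ^4, so u(64500) = δ^4·u(203489) and δ^4 = u(64500)/u(203489).
With u(x) = x: δ^4 = 64500/203489 = 0.31697.
Taking the 4th root: δ = 0.31697^(1/4) ≈ 0.750.

δ ≈ 0.750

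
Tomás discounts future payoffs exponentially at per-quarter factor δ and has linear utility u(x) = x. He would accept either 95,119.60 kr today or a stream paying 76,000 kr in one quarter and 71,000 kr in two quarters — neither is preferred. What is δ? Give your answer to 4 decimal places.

Present value of the stream is 76000·δ + 71000·δ². Indifference gives 76000δ + 71000δ² = 95119.60.
So 71000δ² + 76000δ − 95119.60 = 0.
By the quadratic formula (taking the positive root), δ = (−76000 + √32789966400.00) / 142000 ≈ 0.7400.

δ ≈ 0.7400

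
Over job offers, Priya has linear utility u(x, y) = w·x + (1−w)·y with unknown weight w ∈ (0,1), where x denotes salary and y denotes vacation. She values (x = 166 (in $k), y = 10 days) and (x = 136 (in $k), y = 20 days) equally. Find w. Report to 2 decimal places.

Indifference: w·166 + (1−w)·10 = w·136 + (1−w)·20.
Rearranging, 30·w − 10·(1−w) = 0.
Hence w = 10/(30+10) = 10/40 = 0.25.

w = 0.25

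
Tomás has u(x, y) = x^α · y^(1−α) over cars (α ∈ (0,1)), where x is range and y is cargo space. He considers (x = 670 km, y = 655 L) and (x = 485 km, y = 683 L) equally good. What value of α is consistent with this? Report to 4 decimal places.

α ≈ 0.1147

The Cobb–Douglas utilities coincide, so 670^α·655^(1−α) = 485^α·683^(1−α).
Taking logs: α·ln 670 + (1−α)·ln 655 = α·ln 485 + (1−α)·ln 683, i.e. α·0.3231288 = (1−α)·0.0418596.
Thus α·(0.3649884) = 0.0418596, so α = 0.0418596/0.3649884 ≈ 0.1147.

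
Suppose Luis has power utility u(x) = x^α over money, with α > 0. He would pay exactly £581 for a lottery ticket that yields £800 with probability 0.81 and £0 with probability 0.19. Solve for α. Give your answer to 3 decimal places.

α ≈ 0.659

EU(lottery) = 0.81·800^α + 0.19·0 = 0.81·800^α.
Indifference: 581^α = 0.81·800^α, so (581/800)^α = 0.81.
α = ln(0.81) / ln(581/800) = -0.210721/-0.319861 ≈ 0.659.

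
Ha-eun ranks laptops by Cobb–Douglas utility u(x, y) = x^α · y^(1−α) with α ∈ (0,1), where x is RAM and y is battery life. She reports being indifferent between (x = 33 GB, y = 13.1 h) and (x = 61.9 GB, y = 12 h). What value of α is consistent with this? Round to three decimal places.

Set the two utilities equal: 33^α·13.1^(1−α) = 61.9^α·12^(1−α).
(33/61.9)^α = (12/13.1)^(1−α); take logs: α·ln(33/61.9) = (1−α)·ln(12/13.1), i.e. α·-0.629013 = (1−α)·-0.087706.
With A = -0.629013 and B = -0.087706: α·A = (1−α)·B, so α = B/(A+B) = -0.087706/-0.716719 ≈ 0.122.

α ≈ 0.122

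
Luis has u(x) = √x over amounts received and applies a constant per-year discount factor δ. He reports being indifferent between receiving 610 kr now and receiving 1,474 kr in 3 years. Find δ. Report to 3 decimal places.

Equating discounted utilities: u(610) = δ^3·u(1474) ⇒ δ^3 = u(610)/u(1474).
Since u(x) = √x, δ^3 = √(610/1474) = 0.64330.
Taking the cube root: δ = 0.64330^(1/3) ≈ 0.863.

δ ≈ 0.863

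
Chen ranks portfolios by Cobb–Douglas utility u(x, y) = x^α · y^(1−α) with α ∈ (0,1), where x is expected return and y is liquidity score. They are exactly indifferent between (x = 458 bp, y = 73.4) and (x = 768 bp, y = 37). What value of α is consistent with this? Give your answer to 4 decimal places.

α ≈ 0.5699

The Cobb–Douglas utilities coincide, so 458^α·73.4^(1−α) = 768^α·37^(1−α).
Rearrange to (458/768)^α = (37/73.4)^(1−α) and take logs: α·-0.5169205 = (1−α)·-0.6850060.
So α/(1−α) = (-0.6850060)/(-0.5169205) = 1.3251670, and α = 1.3251670/2.3251670 ≈ 0.5699.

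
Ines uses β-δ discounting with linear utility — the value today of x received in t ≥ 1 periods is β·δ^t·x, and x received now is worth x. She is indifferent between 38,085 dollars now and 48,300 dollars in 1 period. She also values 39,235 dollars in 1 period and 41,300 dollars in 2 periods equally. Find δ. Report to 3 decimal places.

δ ≈ 0.950

Both payoffs in the second observation are in the future, so β drops out: δ^1·39235 = δ^2·41300 ⇒ δ = 39235/41300 = 0.95000.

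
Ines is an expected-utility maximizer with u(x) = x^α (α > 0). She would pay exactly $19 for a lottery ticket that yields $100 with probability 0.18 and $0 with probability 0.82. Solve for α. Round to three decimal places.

α ≈ 1.033

EU(lottery) = 0.18·100^α + 0.82·0 = 0.18·100^α.
Setting u(19) equal to that: 19^α = 0.18·100^α ⇒ (19/100)^α = 0.18.
Take logs: α = ln 0.18 / ln(19/100) ≈ 1.03256.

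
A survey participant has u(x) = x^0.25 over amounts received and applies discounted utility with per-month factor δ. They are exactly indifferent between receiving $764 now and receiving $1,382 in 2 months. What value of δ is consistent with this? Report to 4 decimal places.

δ ≈ 0.9286

Indifference means u(764) = δ^2 · u(1382), so δ^2 = u(764)/u(1382).
With u(x) = x^0.25: δ^2 = 764^0.25/1382^0.25 = (764/1382)^0.25 = 0.86228.
So δ = 0.86228^(1/2) ≈ 0.9286.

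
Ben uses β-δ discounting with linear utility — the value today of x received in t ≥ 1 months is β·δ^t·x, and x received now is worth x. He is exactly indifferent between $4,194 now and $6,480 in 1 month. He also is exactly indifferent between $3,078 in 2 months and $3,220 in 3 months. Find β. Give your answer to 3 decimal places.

Both payoffs in the second observation are in the future, so β drops out: δ^2·3078 = δ^3·3220 ⇒ δ = 3078/3220 = 0.95590.
Now use the now-vs-future pair: 4194 = β·δ·6480 gives β = 4194/(0.95590·6480) ≈ 0.677.

β ≈ 0.677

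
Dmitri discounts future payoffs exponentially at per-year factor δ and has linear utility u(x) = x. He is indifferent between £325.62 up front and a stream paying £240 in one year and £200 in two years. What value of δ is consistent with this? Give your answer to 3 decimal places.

The stream is worth 240δ + 200δ² today, so 240δ + 200δ² = 325.62.
So 200δ² + 240δ − 325.62 = 0.
δ = (−240 + √(240² + 4·200·325.62)) / (2·200) = (−240 + √318096.00) / 400 ≈ 0.810.

δ ≈ 0.810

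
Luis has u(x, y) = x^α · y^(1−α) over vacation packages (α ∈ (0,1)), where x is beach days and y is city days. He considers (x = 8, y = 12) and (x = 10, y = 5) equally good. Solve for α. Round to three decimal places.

Indifference: 8^α · 12^(1−α) = 10^α · 5^(1−α).
(8/10)^α = (5/12)^(1−α); take logs: α·ln(8/10) = (1−α)·ln(5/12), i.e. α·-0.223144 = (1−α)·-0.875469.
With A = -0.223144 and B = -0.875469: α·A = (1−α)·B, so α = B/(A+B) = -0.875469/-1.098613 ≈ 0.797.

α ≈ 0.797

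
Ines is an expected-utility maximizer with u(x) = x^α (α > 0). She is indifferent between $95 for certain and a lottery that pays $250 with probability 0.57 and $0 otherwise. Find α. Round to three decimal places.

α ≈ 0.581

EU(lottery) = 0.57·250^α + 0.43·0 = 0.57·250^α.
Indifference: 95^α = 0.57·250^α, so (95/250)^α = 0.57.
Take logs: α = ln 0.57 / ln(95/250) ≈ 0.58095.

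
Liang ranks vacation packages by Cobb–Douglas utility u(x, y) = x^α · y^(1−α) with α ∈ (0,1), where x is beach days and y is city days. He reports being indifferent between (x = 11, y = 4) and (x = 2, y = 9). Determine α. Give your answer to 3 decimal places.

α ≈ 0.322

The Cobb–Douglas utilities coincide, so 11^α·4^(1−α) = 2^α·9^(1−α).
(11/2)^α = (9/4)^(1−α); take logs: α·ln(11/2) = (1−α)·ln(9/4), i.e. α·1.704748 = (1−α)·0.810930.
Thus α·(2.515678) = 0.810930, so α = 0.810930/2.515678 ≈ 0.322.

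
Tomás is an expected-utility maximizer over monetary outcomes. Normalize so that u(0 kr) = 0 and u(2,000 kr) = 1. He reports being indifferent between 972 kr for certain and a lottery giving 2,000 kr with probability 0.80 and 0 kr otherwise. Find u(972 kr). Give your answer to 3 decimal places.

0.800

u(972 kr) equals the lottery's expected utility: 0.80·1 + 0.20·0 = 0.80.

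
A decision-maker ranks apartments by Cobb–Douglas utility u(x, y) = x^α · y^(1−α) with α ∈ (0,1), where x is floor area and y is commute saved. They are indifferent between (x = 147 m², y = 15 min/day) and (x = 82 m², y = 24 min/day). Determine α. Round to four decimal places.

α ≈ 0.4460

Indifference: 147^α · 15^(1−α) = 82^α · 24^(1−α).
Rearrange to (147/82)^α = (24/15)^(1−α) and take logs: α·0.5837133 = (1−α)·0.4700036.
So α/(1−α) = (0.4700036)/(0.5837133) = 0.8051960, and α = 0.8051960/1.8051960 ≈ 0.4460.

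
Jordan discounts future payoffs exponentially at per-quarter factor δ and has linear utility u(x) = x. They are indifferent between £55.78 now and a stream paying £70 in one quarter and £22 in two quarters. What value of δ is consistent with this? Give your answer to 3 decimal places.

Equating present values: 55.78 = 70δ + 22δ².
Rearranged: 22δ² + 70δ − 55.78 = 0.
δ = (−70 + √(70² + 4·22·55.78)) / (2·22) = (−70 + √9808.64) / 44 ≈ 0.660.

δ ≈ 0.660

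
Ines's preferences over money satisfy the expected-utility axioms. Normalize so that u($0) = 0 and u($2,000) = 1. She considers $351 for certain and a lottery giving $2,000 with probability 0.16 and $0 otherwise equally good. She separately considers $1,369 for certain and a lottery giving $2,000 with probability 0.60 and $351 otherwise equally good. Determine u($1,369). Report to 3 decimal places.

0.664

The first gamble pins u($351): it must equal 0.16·1 + 0.84·0 = 0.16.
Chaining: u($1,369) = 0.60·1.00 + 0.40·0.16 = 0.6640.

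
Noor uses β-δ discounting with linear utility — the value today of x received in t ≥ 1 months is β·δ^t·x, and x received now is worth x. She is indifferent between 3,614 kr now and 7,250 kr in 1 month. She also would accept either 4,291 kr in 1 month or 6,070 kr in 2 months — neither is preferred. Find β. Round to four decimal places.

β ≈ 0.7051

The second indifference involves only future payoffs, so β cancels: β·δ^1·4291 = β·δ^2·6070, giving δ = 4291/6070 = 0.70692.
Substituting δ into 3614 = β·δ·7250: β = 3614/(5125.165) ≈ 0.7051.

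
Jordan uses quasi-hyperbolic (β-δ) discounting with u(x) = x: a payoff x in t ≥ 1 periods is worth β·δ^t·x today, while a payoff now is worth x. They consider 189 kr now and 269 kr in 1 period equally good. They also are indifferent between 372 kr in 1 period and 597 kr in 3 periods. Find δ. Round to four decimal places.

δ ≈ 0.7894

The second indifference involves only future payoffs, so β cancels: β·δ^1·372 = β·δ^3·597, giving δ^2 = 372/597 = 0.62312, so δ = 0.78938.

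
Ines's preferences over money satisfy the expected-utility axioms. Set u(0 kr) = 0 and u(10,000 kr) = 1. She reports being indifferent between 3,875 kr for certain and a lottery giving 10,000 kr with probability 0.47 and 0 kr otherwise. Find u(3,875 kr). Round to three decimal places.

The indifference gives u(3,875 kr) = 0.47·u(10,000 kr) + 0.53·u(0 kr) = 0.47·1 + 0.53·0 = 0.47.

0.470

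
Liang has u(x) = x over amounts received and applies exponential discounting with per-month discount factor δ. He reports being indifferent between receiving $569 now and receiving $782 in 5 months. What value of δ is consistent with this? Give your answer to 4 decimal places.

δ ≈ 0.9384

Indifference means u(569) = δ^5 · u(782), so δ^5 = u(569)/u(782).
With u(x) = x: δ^5 = 569/782 = 0.72762.
Taking the 5th root: δ = 0.72762^(1/5) ≈ 0.9384.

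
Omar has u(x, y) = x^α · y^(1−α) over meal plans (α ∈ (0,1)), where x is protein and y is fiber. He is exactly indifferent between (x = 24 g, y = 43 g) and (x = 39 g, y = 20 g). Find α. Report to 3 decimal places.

α ≈ 0.612

Set the two utilities equal: 24^α·43^(1−α) = 39^α·20^(1−α).
Taking logs: α·ln 24 + (1−α)·ln 43 = α·ln 39 + (1−α)·ln 20, i.e. α·-0.485508 = (1−α)·-0.765468.
So α/(1−α) = (-0.765468)/(-0.485508) = 1.576633, and α = 1.576633/2.576633 ≈ 0.612.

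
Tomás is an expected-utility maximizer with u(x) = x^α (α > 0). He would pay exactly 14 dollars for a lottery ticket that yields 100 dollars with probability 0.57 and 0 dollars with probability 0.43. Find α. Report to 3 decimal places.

α ≈ 0.286

Since u(0) = 0, the lottery's EU is 0.57·100^α.
Setting u(14) equal to that: 14^α = 0.57·100^α ⇒ (14/100)^α = 0.57.
α = ln(0.57) / ln(14/100) = -0.562119/-1.966113 ≈ 0.286.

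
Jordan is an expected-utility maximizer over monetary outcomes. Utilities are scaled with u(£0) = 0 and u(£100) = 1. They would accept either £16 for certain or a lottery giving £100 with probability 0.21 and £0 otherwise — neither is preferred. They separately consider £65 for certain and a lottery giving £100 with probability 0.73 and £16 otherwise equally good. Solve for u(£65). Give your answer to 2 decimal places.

The first gamble pins u(£16): it must equal 0.21·1 + 0.79·0 = 0.21.
The second indifference gives u(£65) = 0.73·u(£100) + 0.27·u(£16) = 0.73·1.00 + 0.27·0.21 = 0.7867.

0.79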